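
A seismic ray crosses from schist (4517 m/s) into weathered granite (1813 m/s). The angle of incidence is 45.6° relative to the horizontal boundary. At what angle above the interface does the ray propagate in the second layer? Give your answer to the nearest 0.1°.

Convert to the normal: θ₁ = 90° − 45.6° = 44.4°.
Snell's law: sin θ₂ = (V₂/V₁)·sin θ₁ = (1813/4517)·sin 44.4° = 0.2808.
θ₂ = sin⁻¹(0.2808) = 16.31° (from vertical).
From the interface: 90° − 16.31° = 73.69°.

73.7°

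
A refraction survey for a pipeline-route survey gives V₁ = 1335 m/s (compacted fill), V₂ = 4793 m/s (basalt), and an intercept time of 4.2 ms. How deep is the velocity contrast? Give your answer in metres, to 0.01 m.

2.92 m

θ_c = arcsin(1335/4793) = 16.17°; cos θ_c = 0.9604.
tᵢ = 2h cos θ_c/V₁ ⇒ h = tᵢ·V₁/(2 cos θ_c) = 0.0042·1335/(2·0.9604) = 2.92 m.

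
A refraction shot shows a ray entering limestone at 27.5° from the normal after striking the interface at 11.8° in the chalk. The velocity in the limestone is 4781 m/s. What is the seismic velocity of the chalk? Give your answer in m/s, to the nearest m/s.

sin 11.8° = 0.2045; sin 27.5° = 0.4617.
V₁ = V₂·(sin θ₁/sin θ₂) = 4781·(0.2045/0.4617) = 2117.38 m/s.

2117 m/s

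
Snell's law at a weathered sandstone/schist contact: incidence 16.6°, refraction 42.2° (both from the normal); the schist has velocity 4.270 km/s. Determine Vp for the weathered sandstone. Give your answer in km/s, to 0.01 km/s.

1.82 km/s

Snell's law: sin 16.6°/V₁ = sin 42.2°/V₂.
V₁ = V₂·sin 16.6°/sin 42.2° = 4.270 × 0.4253 = 1.82 km/s.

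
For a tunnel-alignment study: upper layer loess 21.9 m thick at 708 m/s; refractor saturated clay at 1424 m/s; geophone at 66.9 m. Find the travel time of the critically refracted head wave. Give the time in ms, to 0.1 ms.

100.7 ms

θ_c = arcsin(V₁/V₂) = arcsin(708/1424) = 29.81°, cos θ_c = 0.8676.
Intercept time tᵢ = 2h cos θ_c / V₁ = 2·21.9·0.8676/708 = 0.05368 s.
t = x/V₂ + tᵢ = 66.9/1424 + 0.05368 = 0.10066 s.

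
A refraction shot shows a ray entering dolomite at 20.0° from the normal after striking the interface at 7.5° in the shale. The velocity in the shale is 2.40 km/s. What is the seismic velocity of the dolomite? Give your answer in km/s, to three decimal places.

Snell's law: sin 7.5°/V₁ = sin 20.0°/V₂.
V₂ = V₁·sin 20.0°/sin 7.5° = 2.40 × 2.6203 = 6.289 km/s.

6.289 km/s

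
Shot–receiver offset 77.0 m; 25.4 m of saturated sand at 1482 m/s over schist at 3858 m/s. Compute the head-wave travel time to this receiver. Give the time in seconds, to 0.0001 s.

0.0516 s

θ_c = arcsin(V₁/V₂) = arcsin(1482/3858) = 22.59°, cos θ_c = 0.9233.
Intercept time tᵢ = 2h cos θ_c / V₁ = 2·25.4·0.9233/1482 = 0.03165 s.
t = x/V₂ + tᵢ = 77.0/3858 + 0.03165 = 0.05161 s.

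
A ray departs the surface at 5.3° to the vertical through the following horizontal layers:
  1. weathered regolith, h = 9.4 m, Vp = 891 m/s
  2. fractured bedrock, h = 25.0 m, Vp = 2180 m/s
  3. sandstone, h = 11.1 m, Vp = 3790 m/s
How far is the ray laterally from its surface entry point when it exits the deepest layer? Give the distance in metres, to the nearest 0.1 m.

p = sin θ₁/V₁ = sin 5.3°/891 = 1.0367e-04 s/m is conserved through the stack.
Layer 1: θ = 5.30°; offset = 9.4·tan 5.30° = 0.872 m.
Layer 2: sin θ = p·2180 = 0.2260 → θ = 13.06°; offset = 25.0·tan 13.06° = 5.800 m.
Layer 3: sin θ = p·3790 = 0.3929 → θ = 23.14°; offset = 11.1·tan 23.14° = 4.743 m.
Σ offsets = 11.415 m.

11.4 m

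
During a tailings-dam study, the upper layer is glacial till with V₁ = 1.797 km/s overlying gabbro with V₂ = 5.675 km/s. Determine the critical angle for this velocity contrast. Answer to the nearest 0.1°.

18.5°

At critical incidence the refracted ray runs along the interface (θ₂ = 90°), so sin θ_c = V₁/V₂.
θ_c = arcsin(1.797/5.675) = arcsin 0.3167 = 18.46°.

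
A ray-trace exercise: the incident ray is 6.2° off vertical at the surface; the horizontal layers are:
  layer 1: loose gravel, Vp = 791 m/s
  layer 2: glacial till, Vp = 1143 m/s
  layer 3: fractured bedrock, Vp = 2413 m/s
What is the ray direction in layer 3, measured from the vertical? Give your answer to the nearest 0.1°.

19.2°

Ray parameter p = sin 6.2° / 791 = 1.3654e-04 s/m.
sin θ_3 = p·V_3 = 1.3654e-04 × 2413 = 0.3295.
θ_3 = arcsin 0.3295 = 19.24°.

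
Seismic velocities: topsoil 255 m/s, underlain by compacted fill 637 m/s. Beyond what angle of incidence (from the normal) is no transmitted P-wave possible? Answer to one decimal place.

23.6°

At critical incidence the refracted ray runs along the interface (θ₂ = 90°), so sin θ_c = V₁/V₂.
θ_c = arcsin(255/637) = arcsin 0.4003 = 23.60°.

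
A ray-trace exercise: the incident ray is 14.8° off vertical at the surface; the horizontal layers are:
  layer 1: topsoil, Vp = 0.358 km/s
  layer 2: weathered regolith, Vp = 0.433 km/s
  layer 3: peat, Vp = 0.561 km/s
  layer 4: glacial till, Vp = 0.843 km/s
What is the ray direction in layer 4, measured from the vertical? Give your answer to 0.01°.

Snell's law across each interface conserves sin θ / V, so sin θ_4 = V_4·sin θ₁/V₁.
sin θ_4 = 0.843 × sin 14.8° / 0.358 = 0.6015.
θ_4 = arcsin 0.6015 = 36.98°.

36.98°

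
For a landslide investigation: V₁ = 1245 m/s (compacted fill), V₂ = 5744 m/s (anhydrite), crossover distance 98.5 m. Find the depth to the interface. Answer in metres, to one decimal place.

x_cross = 2h·√((V₂+V₁)/(V₂−V₁)) → h = x_cross / (2·√((V₂+V₁)/(V₂−V₁))).
√((V₂+V₁)/(V₂−V₁)) = √((5744+1245)/(5744−1245)) = 1.2464.
h = 98.5 / (2·1.2464) = 39.51 m.

39.5 m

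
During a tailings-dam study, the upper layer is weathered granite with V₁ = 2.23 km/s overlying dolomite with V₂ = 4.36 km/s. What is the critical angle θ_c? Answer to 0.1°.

Critical incidence: sin θ_c = V₁/V₂ = 2.23/4.36 = 0.5115.
θ_c = arcsin 0.5115 = 30.76°.

30.8°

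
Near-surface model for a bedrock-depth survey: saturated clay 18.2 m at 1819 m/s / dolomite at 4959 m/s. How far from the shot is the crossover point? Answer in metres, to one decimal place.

53.5 m

θ_c = arcsin(1819/4959) = 21.52°, so cos θ_c = 0.9303 and tᵢ = 2h cos θ_c/V₁ = 0.0186 s.
At crossover x/V₁ = x/V₂ + tᵢ ⇒ x = tᵢ/(1/V₁ − 1/V₂) = 0.01862/(5.4975e-04 − 2.0165e-04) = 53.48 m.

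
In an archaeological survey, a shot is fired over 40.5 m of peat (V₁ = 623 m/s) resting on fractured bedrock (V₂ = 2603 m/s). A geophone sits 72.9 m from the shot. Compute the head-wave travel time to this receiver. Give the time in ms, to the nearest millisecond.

154 ms

t = x/V₂ + 2h·√(V₂²−V₁²)/(V₁V₂).
√(V₂²−V₁²) = √(2603²−623²) = 2527.3 m/s; delay term = 2·40.5·2527.3/(623·2603) = 0.12624 s.
t = 72.9/2603 + 0.12624 = 0.15424 s.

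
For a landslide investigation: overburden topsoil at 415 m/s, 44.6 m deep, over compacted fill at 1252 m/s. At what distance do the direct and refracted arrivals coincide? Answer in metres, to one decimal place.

125.9 m

θ_c = arcsin(415/1252) = 19.36°, so cos θ_c = 0.9435 and tᵢ = 2h cos θ_c/V₁ = 0.2028 s.
At crossover x/V₁ = x/V₂ + tᵢ ⇒ x = tᵢ/(1/V₁ − 1/V₂) = 0.20279/(2.4096e-03 − 7.9872e-04) = 125.88 m.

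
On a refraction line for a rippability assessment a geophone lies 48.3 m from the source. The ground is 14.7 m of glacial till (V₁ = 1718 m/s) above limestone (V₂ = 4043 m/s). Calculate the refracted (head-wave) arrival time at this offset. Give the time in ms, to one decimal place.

t = x/V₂ + 2h·√(V₂²−V₁²)/(V₁V₂).
√(V₂²−V₁²) = √(4043²−1718²) = 3659.8 m/s; delay term = 2·14.7·3659.8/(1718·4043) = 0.01549 s.
t = 48.3/4043 + 0.01549 = 0.02744 s.

27.4 ms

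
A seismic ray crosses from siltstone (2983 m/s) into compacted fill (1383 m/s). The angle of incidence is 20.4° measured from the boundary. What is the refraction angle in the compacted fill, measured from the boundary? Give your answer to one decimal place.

Angle from the normal: 90° − 20.4° = 69.6°.
sin θ₁/V₁ = sin θ₂/V₂ ⇒ sin θ₂ = 1383·sin 69.6°/2983 = 1383·0.9373/2983 = 0.4345.
θ₂ = arcsin 0.4345 = 25.76° from the normal.
From the interface: 90° − 25.76° = 64.24°.

64.2°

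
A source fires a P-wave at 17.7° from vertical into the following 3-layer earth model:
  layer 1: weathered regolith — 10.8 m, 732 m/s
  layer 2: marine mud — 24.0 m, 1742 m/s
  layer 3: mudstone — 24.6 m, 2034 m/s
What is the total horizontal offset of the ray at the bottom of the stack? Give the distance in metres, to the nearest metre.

67 m

p = sin θ₁/V₁ = sin 17.7°/732 = 4.1535e-04 s/m is conserved through the stack.
Layer 1: θ = 17.70°; offset = 10.8·tan 17.70° = 3.447 m.
Layer 2: sin θ = p·1742 = 0.7235 → θ = 46.35°; offset = 24.0·tan 46.35° = 25.156 m.
Layer 3: sin θ = p·2034 = 0.8448 → θ = 57.65°; offset = 24.6·tan 57.65° = 38.841 m.
Σ offsets = 67.444 m.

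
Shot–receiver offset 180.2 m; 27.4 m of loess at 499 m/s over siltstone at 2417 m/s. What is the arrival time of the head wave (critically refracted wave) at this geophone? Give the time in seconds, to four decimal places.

0.1820 s

θ_c = arcsin(V₁/V₂) = arcsin(499/2417) = 11.91°, cos θ_c = 0.9785.
Intercept time tᵢ = 2h cos θ_c / V₁ = 2·27.4·0.9785/499 = 0.10745 s.
t = x/V₂ + tᵢ = 180.2/2417 + 0.10745 = 0.18201 s.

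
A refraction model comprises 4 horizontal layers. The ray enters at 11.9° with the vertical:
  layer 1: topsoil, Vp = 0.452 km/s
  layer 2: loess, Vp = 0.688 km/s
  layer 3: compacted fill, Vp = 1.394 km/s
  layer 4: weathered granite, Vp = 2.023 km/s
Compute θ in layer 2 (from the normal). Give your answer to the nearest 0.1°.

18.3°

Ray parameter p = sin 11.9° / 0.452 = 4.5620e-01 s/km.
sin θ_2 = p·V_2 = 4.5620e-01 × 0.688 = 0.3139.
θ_2 = 18.29° from the vertical.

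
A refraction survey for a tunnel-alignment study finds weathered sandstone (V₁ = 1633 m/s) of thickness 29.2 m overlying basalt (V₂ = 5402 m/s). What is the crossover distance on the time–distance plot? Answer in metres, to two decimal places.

79.79 m

x_cross = 2h·√((V₂+V₁)/(V₂−V₁)).
(V₂+V₁)/(V₂−V₁) = (5402+1633)/(5402−1633) = 1.8665; √ = 1.3662.
x_cross = 2·29.2·1.3662 = 79.79 m.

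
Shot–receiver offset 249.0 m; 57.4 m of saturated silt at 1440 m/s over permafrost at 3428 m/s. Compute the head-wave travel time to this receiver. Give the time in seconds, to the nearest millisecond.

θ_c = arcsin(V₁/V₂) = arcsin(1440/3428) = 24.84°, cos θ_c = 0.9075.
Intercept time tᵢ = 2h cos θ_c / V₁ = 2·57.4·0.9075/1440 = 0.07235 s.
t = x/V₂ + tᵢ = 249.0/3428 + 0.07235 = 0.14498 s.

0.145 s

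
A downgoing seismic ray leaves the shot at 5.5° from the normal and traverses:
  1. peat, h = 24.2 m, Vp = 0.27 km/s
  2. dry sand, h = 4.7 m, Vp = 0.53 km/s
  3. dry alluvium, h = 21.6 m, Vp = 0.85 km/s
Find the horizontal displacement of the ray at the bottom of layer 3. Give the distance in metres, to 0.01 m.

p = sin θ₁/V₁ = sin 5.5°/0.27 = 3.5498e-01 s/km is conserved through the stack.
Layer 1: θ = 5.50°; offset = 24.2·tan 5.50° = 2.3302 m.
Layer 2: sin θ = p·0.53 = 0.1881 → θ = 10.84°; offset = 4.7·tan 10.84° = 0.9003 m.
Layer 3: sin θ = p·0.85 = 0.3017 → θ = 17.56°; offset = 21.6·tan 17.56° = 6.8361 m.
Σ offsets = 10.0667 m.

10.07 m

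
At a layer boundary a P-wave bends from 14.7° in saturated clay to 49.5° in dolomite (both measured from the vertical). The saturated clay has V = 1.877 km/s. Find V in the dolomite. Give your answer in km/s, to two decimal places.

5.62 km/s

sin 14.7° = 0.2538; sin 49.5° = 0.7604.
V₂ = V₁·(sin θ₂/sin θ₁) = 1.877·(0.7604/0.2538) = 5.62 km/s.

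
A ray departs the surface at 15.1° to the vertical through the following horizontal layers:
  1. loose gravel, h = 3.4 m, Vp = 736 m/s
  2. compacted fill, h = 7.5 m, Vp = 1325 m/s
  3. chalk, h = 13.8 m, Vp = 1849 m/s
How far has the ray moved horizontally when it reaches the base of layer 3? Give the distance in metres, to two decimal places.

16.84 m

p = sin θ₁/V₁ = sin 15.1°/736 = 3.5395e-04 s/m is conserved through the stack.
Layer 1: θ = 15.10°; offset = 3.4·tan 15.10° = 0.9174 m.
Layer 2: sin θ = p·1325 = 0.4690 → θ = 27.97°; offset = 7.5·tan 27.97° = 3.9825 m.
Layer 3: sin θ = p·1849 = 0.6544 → θ = 40.88°; offset = 13.8·tan 40.88° = 11.9445 m.
Σ offsets = 16.8444 m.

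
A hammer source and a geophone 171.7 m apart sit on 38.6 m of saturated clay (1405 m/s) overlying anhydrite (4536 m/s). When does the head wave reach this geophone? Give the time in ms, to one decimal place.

θ_c = arcsin(V₁/V₂) = arcsin(1405/4536) = 18.04°, cos θ_c = 0.9508.
Intercept time tᵢ = 2h cos θ_c / V₁ = 2·38.6·0.9508/1405 = 0.05224 s.
t = x/V₂ + tᵢ = 171.7/4536 + 0.05224 = 0.09010 s.

90.1 ms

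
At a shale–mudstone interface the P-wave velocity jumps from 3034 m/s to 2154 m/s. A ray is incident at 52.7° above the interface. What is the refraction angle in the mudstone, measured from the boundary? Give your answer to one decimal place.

64.5°

Convert to the normal: θ₁ = 90° − 52.7° = 37.3°.
sin θ₁/V₁ = sin θ₂/V₂ ⇒ sin θ₂ = 2154·sin 37.3°/3034 = 2154·0.6060/3034 = 0.4302.
θ₂ = sin⁻¹(0.4302) = 25.48° (from vertical).
From the interface: 90° − 25.48° = 64.52°.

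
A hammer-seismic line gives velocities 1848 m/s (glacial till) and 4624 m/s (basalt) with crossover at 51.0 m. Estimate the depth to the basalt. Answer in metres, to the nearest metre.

17 m

h = (x_cross/2)·√((V₂−V₁)/(V₂+V₁)).
(V₂−V₁)/(V₂+V₁) = (4624−1848)/(4624+1848) = 0.4289; √ = 0.6549.
h = (51.0/2)·0.6549 = 16.70 m.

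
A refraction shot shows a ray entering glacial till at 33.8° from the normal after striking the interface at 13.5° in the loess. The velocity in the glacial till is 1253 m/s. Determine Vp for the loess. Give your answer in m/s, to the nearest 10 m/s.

sin 13.5° = 0.2334; sin 33.8° = 0.5563.
V₁ = V₂·(sin θ₁/sin θ₂) = 1253·(0.2334/0.5563) = 525.81 m/s.

530 m/s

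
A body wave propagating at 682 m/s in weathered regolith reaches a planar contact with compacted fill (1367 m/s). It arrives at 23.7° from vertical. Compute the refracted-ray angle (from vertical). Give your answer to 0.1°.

sin θ₁/V₁ = sin θ₂/V₂ ⇒ sin θ₂ = 1367·sin 23.7°/682 = 1367·0.4019/682 = 0.8057.
θ₂ = sin⁻¹(0.8057) = 53.67° (from vertical).

53.7°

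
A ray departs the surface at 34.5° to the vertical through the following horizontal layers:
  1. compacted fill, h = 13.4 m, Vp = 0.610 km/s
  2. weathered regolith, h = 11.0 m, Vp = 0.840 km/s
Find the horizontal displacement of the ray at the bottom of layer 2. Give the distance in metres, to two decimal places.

Ray parameter p = sin 34.5° / 0.610 km/s = 9.2853e-01 s/km.
Layer 1: θ = 34.50°; offset = 13.4·tan 34.50° = 9.2096 m.
Layer 2: sin θ = p·0.840 = 0.7800 → θ = 51.26°; offset = 11.0·tan 51.26° = 13.7095 m.
Summing the layer offsets gives 22.9191 m.

22.92 m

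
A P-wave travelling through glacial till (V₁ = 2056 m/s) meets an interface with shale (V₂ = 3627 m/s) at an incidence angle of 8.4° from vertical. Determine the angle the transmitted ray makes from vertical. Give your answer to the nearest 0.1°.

14.9°

Snell's law: sin θ₂ = (V₂/V₁)·sin θ₁ = (3627/2056)·sin 8.4° = 0.2577.
θ₂ = sin⁻¹(0.2577) = 14.93° (from vertical).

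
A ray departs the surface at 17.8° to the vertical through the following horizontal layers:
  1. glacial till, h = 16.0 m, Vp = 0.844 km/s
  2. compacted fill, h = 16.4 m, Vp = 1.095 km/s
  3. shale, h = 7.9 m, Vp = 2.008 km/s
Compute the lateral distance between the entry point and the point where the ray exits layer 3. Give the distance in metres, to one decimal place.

20.6 m

Apply Snell's law at each interface; in layer i the horizontal offset is hᵢ·tan θᵢ.
Layer 1: θ = 17.80°; offset = 16.0·tan 17.80° = 5.137 m.
Layer 2: sin θ = 1.095·sin 17.8°/0.844 = 0.3966, θ = 23.37°; offset = 16.4·tan 23.37° = 7.085 m.
Layer 3: sin θ = 2.008·sin 17.8°/0.844 = 0.7273, θ = 46.66°; offset = 7.9·tan 46.66° = 8.372 m.
Total horizontal offset = 20.594 m.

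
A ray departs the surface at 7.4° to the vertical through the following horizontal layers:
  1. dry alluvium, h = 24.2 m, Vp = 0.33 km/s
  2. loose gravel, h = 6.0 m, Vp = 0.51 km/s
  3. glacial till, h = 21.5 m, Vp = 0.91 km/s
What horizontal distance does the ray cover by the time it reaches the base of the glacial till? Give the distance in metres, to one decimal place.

12.5 m

Apply Snell's law at each interface; in layer i the horizontal offset is hᵢ·tan θᵢ.
Layer 1: θ = 7.40°; offset = 24.2·tan 7.40° = 3.143 m.
Layer 2: sin θ = 0.51·sin 7.4°/0.33 = 0.1990, θ = 11.48°; offset = 6.0·tan 11.48° = 1.219 m.
Layer 3: sin θ = 0.91·sin 7.4°/0.33 = 0.3552, θ = 20.80°; offset = 21.5·tan 20.80° = 8.169 m.
Summing the layer offsets gives 12.530 m.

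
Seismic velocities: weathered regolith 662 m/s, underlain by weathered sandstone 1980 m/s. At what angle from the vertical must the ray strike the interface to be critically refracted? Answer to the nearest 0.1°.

Critical incidence: sin θ_c = V₁/V₂ = 662/1980 = 0.3343.
θ_c = arcsin 0.3343 = 19.53°.

19.5°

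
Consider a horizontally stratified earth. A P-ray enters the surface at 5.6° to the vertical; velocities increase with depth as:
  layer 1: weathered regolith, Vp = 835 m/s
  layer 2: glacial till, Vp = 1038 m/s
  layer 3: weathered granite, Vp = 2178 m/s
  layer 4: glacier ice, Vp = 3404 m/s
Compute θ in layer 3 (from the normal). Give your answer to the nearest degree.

15°

Snell's law across each interface conserves sin θ / V, so sin θ_3 = V_3·sin θ₁/V₁.
sin θ_3 = 2178 × sin 5.6° / 835 = 0.2545.
θ_3 = arcsin 0.2545 = 14.75°.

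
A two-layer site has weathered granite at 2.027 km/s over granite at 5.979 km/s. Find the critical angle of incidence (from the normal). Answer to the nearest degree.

At critical incidence the refracted ray runs along the interface (θ₂ = 90°), so sin θ_c = V₁/V₂.
θ_c = arcsin(2.027/5.979) = arcsin 0.3390 = 19.82°.

20°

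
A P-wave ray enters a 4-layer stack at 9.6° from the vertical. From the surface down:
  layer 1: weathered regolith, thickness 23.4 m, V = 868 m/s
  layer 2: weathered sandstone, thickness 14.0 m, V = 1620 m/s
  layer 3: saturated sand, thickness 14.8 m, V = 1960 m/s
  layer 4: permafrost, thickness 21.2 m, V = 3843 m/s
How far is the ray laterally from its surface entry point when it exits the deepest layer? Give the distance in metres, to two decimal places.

Apply Snell's law at each interface; in layer i the horizontal offset is hᵢ·tan θᵢ.
Layer 1: θ = 9.60°; offset = 23.4·tan 9.60° = 3.9578 m.
Layer 2: sin θ = 1620·sin 9.6°/868 = 0.3113, θ = 18.13°; offset = 14.0·tan 18.13° = 4.5853 m.
Layer 3: sin θ = 1960·sin 9.6°/868 = 0.3766, θ = 22.12°; offset = 14.8·tan 22.12° = 6.0162 m.
Layer 4: sin θ = 3843·sin 9.6°/868 = 0.7384, θ = 47.59°; offset = 21.2·tan 47.59° = 23.2100 m.
Total horizontal offset = 37.7693 m.

37.77 m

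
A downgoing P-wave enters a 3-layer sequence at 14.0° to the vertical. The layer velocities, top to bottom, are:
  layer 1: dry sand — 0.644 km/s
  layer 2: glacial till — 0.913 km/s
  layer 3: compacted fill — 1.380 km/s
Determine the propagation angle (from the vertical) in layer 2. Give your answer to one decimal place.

20.1°

Ray parameter p = sin 14.0° / 0.644 = 3.7566e-01 s/km.
sin θ_2 = p·V_2 = 3.7566e-01 × 0.913 = 0.3430.
θ_2 = arcsin 0.3430 = 20.06°.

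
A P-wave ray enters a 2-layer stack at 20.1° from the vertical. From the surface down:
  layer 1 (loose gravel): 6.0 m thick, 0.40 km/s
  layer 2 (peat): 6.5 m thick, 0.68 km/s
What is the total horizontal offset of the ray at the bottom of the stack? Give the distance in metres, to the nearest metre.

7 m

Ray parameter p = sin 20.1° / 0.40 km/s = 8.5915e-01 s/km.
Layer 1: θ = 20.10°; offset = 6.0·tan 20.10° = 2.196 m.
Layer 2: sin θ = p·0.68 = 0.5842 → θ = 35.75°; offset = 6.5·tan 35.75° = 4.679 m.
Summing the layer offsets gives 6.875 m.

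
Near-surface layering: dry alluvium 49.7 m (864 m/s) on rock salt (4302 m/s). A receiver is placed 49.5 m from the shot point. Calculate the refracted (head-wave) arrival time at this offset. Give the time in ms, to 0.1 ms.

t = x/V₂ + 2h·√(V₂²−V₁²)/(V₁V₂).
√(V₂²−V₁²) = √(4302²−864²) = 4214.3 m/s; delay term = 2·49.7·4214.3/(864·4302) = 0.11270 s.
t = 49.5/4302 + 0.11270 = 0.12421 s.

124.2 ms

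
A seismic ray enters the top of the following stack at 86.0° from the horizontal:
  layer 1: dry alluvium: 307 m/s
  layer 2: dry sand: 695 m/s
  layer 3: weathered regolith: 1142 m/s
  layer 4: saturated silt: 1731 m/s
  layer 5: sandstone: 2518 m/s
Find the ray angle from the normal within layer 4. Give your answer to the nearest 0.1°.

23.2°

From the normal: θ₁ = 90° − 86.0° = 4.0°.
Snell's law across each interface conserves sin θ / V, so sin θ_4 = V_4·sin θ₁/V₁.
sin θ_4 = 1731 × sin 4.0° / 307 = 0.3933.
θ_4 = 23.16° from the vertical.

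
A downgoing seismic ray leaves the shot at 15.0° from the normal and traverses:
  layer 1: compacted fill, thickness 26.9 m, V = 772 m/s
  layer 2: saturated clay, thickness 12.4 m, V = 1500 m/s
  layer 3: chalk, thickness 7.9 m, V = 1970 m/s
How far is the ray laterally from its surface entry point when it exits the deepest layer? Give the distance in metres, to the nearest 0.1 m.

Apply Snell's law at each interface; in layer i the horizontal offset is hᵢ·tan θᵢ.
Layer 1: θ = 15.00°; offset = 26.9·tan 15.00° = 7.208 m.
Layer 2: sin θ = 1500·sin 15.0°/772 = 0.5029, θ = 30.19°; offset = 12.4·tan 30.19° = 7.214 m.
Layer 3: sin θ = 1970·sin 15.0°/772 = 0.6605, θ = 41.33°; offset = 7.9·tan 41.33° = 6.949 m.
Total horizontal offset = 21.371 m.

21.4 m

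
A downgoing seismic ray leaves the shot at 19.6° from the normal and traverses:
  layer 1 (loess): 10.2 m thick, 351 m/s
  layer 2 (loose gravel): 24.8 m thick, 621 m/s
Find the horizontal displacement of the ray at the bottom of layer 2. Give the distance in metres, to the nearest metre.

22 m

Apply Snell's law at each interface; in layer i the horizontal offset is hᵢ·tan θᵢ.
Layer 1: θ = 19.60°; offset = 10.2·tan 19.60° = 3.632 m.
Layer 2: sin θ = 621·sin 19.6°/351 = 0.5935, θ = 36.41°; offset = 24.8·tan 36.41° = 18.288 m.
Σ offsets = 21.920 m.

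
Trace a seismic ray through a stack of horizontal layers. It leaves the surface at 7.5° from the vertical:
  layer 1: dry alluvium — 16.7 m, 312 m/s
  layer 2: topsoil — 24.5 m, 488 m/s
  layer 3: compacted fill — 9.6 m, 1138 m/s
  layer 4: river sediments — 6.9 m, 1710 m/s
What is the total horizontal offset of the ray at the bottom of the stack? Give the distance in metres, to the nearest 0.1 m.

19.6 m

Ray parameter p = sin 7.5° / 312 m/s = 4.1835e-04 s/m.
Layer 1: θ = 7.50°; offset = 16.7·tan 7.50° = 2.199 m.
Layer 2: sin θ = p·488 = 0.2042 → θ = 11.78°; offset = 24.5·tan 11.78° = 5.109 m.
Layer 3: sin θ = p·1138 = 0.4761 → θ = 28.43°; offset = 9.6·tan 28.43° = 5.197 m.
Layer 4: sin θ = p·1710 = 0.7154 → θ = 45.67°; offset = 6.9·tan 45.67° = 7.064 m.
Summing the layer offsets gives 19.570 m.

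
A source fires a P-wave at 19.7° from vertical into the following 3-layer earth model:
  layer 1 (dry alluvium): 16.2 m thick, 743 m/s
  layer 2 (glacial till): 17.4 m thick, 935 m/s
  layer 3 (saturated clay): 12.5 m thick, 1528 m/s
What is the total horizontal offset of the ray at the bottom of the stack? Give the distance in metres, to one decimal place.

26.0 m

Apply Snell's law at each interface; in layer i the horizontal offset is hᵢ·tan θᵢ.
Layer 1: θ = 19.70°; offset = 16.2·tan 19.70° = 5.800 m.
Layer 2: sin θ = 935·sin 19.7°/743 = 0.4242, θ = 25.10°; offset = 17.4·tan 25.10° = 8.151 m.
Layer 3: sin θ = 1528·sin 19.7°/743 = 0.6932, θ = 43.89°; offset = 12.5·tan 43.89° = 12.024 m.
Summing the layer offsets gives 25.975 m.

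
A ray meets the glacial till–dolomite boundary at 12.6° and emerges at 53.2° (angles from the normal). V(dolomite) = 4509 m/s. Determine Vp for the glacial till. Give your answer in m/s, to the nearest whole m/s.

Snell's law: sin 12.6°/V₁ = sin 53.2°/V₂.
V₁ = V₂·sin 12.6°/sin 53.2° = 4509 × 0.2724 = 1228.39 m/s.

1228 m/s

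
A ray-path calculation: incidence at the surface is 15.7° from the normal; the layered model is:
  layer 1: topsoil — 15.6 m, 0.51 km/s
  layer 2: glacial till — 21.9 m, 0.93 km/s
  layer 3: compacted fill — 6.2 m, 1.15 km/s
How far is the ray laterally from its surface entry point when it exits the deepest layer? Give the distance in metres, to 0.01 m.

Ray parameter p = sin 15.7° / 0.51 km/s = 5.3059e-01 s/km.
Layer 1: θ = 15.70°; offset = 15.6·tan 15.70° = 4.3850 m.
Layer 2: sin θ = p·0.93 = 0.4934 → θ = 29.57°; offset = 21.9·tan 29.57° = 12.4245 m.
Layer 3: sin θ = p·1.15 = 0.6102 → θ = 37.60°; offset = 6.2·tan 37.60° = 4.7750 m.
Total horizontal offset = 21.5845 m.

21.58 m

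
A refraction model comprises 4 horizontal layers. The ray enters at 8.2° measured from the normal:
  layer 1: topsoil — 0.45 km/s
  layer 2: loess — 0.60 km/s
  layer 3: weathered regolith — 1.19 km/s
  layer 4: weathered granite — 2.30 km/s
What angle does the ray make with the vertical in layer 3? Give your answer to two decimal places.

Snell's law across each interface conserves sin θ / V, so sin θ_3 = V_3·sin θ₁/V₁.
sin θ_3 = 1.19 × sin 8.2° / 0.45 = 0.3772.
θ_3 = arcsin 0.3772 = 22.16°.

22.16°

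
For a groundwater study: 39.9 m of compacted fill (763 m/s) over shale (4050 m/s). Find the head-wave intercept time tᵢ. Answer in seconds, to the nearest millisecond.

0.103 s

θ_c = arcsin(V₁/V₂) = arcsin(763/4050) = 10.86°; cos θ_c = 0.9821.
tᵢ = 2h·cos θ_c / V₁ = 2·39.9·0.9821 / 763 = 0.10271 s.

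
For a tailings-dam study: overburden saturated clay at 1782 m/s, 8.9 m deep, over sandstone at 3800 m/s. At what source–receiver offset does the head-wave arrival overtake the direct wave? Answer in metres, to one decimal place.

29.6 m

θ_c = arcsin(1782/3800) = 27.97°, so cos θ_c = 0.8832 and tᵢ = 2h cos θ_c/V₁ = 0.0088 s.
At crossover x/V₁ = x/V₂ + tᵢ ⇒ x = tᵢ/(1/V₁ − 1/V₂) = 0.00882/(5.6117e-04 − 2.6316e-04) = 29.60 m.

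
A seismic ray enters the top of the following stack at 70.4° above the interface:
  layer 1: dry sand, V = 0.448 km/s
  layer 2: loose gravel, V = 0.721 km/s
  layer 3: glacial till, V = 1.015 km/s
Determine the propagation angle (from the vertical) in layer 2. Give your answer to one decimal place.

From the normal: θ₁ = 90° − 70.4° = 19.6°.
Ray parameter p = sin 19.6° / 0.448 = 7.4878e-01 s/km.
sin θ_2 = p·V_2 = 7.4878e-01 × 0.721 = 0.5399.
θ_2 = 32.67° from the vertical.

32.7°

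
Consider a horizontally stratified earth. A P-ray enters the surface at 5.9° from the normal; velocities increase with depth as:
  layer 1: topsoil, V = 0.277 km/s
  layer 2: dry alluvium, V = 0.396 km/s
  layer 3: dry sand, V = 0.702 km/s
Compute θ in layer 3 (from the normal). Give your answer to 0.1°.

15.1°

Ray parameter p = sin 5.9° / 0.277 = 3.7109e-01 s/km.
sin θ_3 = p·V_3 = 3.7109e-01 × 0.702 = 0.2605.
θ_3 = 15.10° from the vertical.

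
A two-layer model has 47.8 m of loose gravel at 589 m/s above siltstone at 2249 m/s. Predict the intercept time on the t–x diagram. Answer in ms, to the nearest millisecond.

157 ms

θ_c = arcsin(V₁/V₂) = arcsin(589/2249) = 15.18°; cos θ_c = 0.9651.
tᵢ = 2h·cos θ_c / V₁ = 2·47.8·0.9651 / 589 = 0.15664 s.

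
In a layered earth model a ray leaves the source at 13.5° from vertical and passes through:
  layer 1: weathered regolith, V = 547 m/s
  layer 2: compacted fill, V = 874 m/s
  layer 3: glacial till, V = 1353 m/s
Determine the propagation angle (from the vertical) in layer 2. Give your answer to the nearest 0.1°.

Ray parameter p = sin 13.5° / 547 = 4.2677e-04 s/m.
sin θ_2 = p·V_2 = 4.2677e-04 × 874 = 0.3730.
θ_2 = 21.90° from the vertical.

21.9°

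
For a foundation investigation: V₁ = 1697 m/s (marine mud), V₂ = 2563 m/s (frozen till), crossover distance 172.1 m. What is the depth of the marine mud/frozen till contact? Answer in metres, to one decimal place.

x_cross = 2h·√((V₂+V₁)/(V₂−V₁)) → h = x_cross / (2·√((V₂+V₁)/(V₂−V₁))).
√((V₂+V₁)/(V₂−V₁)) = √((2563+1697)/(2563−1697)) = 2.2179.
h = 172.1 / (2·2.2179) = 38.80 m.

38.8 m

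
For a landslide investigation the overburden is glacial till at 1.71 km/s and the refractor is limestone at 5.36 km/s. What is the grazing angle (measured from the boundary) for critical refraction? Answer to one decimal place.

71.4°

At critical incidence the refracted ray runs along the interface (θ₂ = 90°), so sin θ_c = V₁/V₂.
θ_c = arcsin(1.71/5.36) = arcsin 0.3190 = 18.60°.
Measured from the interface: 90° − 18.60° = 71.40°.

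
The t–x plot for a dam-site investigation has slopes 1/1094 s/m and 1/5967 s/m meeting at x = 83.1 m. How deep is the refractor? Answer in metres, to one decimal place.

h = (x_cross/2)·√((V₂−V₁)/(V₂+V₁)).
(V₂−V₁)/(V₂+V₁) = (5967−1094)/(5967+1094) = 0.6901; √ = 0.8307.
h = (83.1/2)·0.8307 = 34.52 m.

34.5 m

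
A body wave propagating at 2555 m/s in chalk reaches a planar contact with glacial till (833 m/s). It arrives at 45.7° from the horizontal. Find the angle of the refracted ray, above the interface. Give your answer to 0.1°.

Angle from the normal: 90° − 45.7° = 44.3°.
sin θ₁/V₁ = sin θ₂/V₂ ⇒ sin θ₂ = 833·sin 44.3°/2555 = 833·0.6984/2555 = 0.2277.
θ₂ = sin⁻¹(0.2277) = 13.16° (from vertical).
From the interface: 90° − 13.16° = 76.84°.

76.8°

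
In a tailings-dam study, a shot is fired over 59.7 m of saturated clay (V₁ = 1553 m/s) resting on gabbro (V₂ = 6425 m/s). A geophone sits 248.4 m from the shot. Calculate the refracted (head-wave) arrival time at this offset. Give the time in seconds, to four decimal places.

0.1133 s

t = x/V₂ + 2h·√(V₂²−V₁²)/(V₁V₂).
√(V₂²−V₁²) = √(6425²−1553²) = 6234.5 m/s; delay term = 2·59.7·6234.5/(1553·6425) = 0.07460 s.
t = 248.4/6425 + 0.07460 = 0.11327 s.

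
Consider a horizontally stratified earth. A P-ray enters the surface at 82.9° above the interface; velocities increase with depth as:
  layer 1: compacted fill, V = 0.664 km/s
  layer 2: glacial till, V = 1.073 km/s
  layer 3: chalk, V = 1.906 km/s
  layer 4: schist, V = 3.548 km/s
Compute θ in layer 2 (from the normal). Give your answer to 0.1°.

11.5°

From the normal: θ₁ = 90° − 82.9° = 7.1°.
Snell's law across each interface conserves sin θ / V, so sin θ_2 = V_2·sin θ₁/V₁.
sin θ_2 = 1.073 × sin 7.1° / 0.664 = 0.1997.
θ_2 = arcsin 0.1997 = 11.52°.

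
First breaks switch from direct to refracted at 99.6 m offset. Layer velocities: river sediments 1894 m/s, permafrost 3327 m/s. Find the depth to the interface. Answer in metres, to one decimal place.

26.1 m

h = (x_cross/2)·√((V₂−V₁)/(V₂+V₁)).
(V₂−V₁)/(V₂+V₁) = (3327−1894)/(3327+1894) = 0.2745; √ = 0.5239.
h = (99.6/2)·0.5239 = 26.09 m.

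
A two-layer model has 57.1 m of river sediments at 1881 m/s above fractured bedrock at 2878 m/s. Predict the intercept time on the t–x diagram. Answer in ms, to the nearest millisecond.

θ_c = arcsin(V₁/V₂) = arcsin(1881/2878) = 40.81°; cos θ_c = 0.7569.
tᵢ = 2h·cos θ_c / V₁ = 2·57.1·0.7569 / 1881 = 0.04595 s.

46 ms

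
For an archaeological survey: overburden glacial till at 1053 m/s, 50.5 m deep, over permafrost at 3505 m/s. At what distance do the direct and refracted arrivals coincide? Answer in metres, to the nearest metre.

138 m

θ_c = arcsin(1053/3505) = 17.48°, so cos θ_c = 0.9538 and tᵢ = 2h cos θ_c/V₁ = 0.0915 s.
At crossover x/V₁ = x/V₂ + tᵢ ⇒ x = tᵢ/(1/V₁ − 1/V₂) = 0.09149/(9.4967e-04 − 2.8531e-04) = 137.70 m.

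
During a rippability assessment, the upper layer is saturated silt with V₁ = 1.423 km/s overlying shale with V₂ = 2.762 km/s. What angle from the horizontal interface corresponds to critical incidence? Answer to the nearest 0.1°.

59.0°

Critical incidence: sin θ_c = V₁/V₂ = 1.423/2.762 = 0.5152.
θ_c = arcsin 0.5152 = 31.01°.
Measured from the interface: 90° − 31.01° = 58.99°.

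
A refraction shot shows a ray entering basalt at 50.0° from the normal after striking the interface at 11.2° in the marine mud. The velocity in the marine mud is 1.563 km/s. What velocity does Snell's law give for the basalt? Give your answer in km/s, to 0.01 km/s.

6.16 km/s

Snell's law: sin 11.2°/V₁ = sin 50.0°/V₂.
V₂ = V₁·sin 50.0°/sin 11.2° = 1.563 × 3.9439 = 6.16 km/s.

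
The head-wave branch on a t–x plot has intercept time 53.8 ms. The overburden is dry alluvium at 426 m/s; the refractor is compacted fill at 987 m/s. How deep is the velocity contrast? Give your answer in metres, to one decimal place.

θ_c = arcsin(426/987) = 25.57°; cos θ_c = 0.9021.
tᵢ = 2h cos θ_c/V₁ ⇒ h = tᵢ·V₁/(2 cos θ_c) = 0.0538·426/(2·0.9021) = 12.70 m.

12.7 m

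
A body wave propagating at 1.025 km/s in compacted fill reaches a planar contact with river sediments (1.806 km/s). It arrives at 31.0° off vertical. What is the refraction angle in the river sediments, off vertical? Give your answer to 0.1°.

65.2°

Snell's law: sin θ₂ = (V₂/V₁)·sin θ₁ = (1.806/1.025)·sin 31.0° = 0.9075.
θ₂ = arcsin 0.9075 = 65.16° from the normal.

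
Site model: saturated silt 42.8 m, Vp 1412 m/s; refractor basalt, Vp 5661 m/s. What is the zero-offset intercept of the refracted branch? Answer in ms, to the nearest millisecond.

59 ms

tᵢ = 2h·√(V₂²−V₁²)/(V₁V₂).
√(V₂²−V₁²) = √(5661²−1412²) = 5482.1 m/s.
tᵢ = 2·42.8·5482.1/(1412·5661) = 0.05871 s.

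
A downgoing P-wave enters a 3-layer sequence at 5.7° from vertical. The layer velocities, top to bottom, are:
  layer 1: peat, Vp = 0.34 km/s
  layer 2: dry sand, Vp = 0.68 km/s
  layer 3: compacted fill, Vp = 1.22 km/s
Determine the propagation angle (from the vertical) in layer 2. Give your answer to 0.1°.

11.5°

Snell's law across each interface conserves sin θ / V, so sin θ_2 = V_2·sin θ₁/V₁.
sin θ_2 = 0.68 × sin 5.7° / 0.34 = 0.1986.
θ_2 = arcsin 0.1986 = 11.46°.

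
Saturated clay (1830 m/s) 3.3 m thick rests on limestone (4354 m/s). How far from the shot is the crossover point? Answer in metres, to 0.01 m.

x_cross = 2h·√((V₂+V₁)/(V₂−V₁)).
(V₂+V₁)/(V₂−V₁) = (4354+1830)/(4354−1830) = 2.4501; √ = 1.5653.
x_cross = 2·3.3·1.5653 = 10.33 m.

10.33 m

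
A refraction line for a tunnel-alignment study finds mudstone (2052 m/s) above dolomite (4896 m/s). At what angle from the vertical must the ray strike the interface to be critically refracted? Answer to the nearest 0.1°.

At critical incidence the refracted ray runs along the interface (θ₂ = 90°), so sin θ_c = V₁/V₂.
θ_c = arcsin(2052/4896) = arcsin 0.4191 = 24.78°.

24.8°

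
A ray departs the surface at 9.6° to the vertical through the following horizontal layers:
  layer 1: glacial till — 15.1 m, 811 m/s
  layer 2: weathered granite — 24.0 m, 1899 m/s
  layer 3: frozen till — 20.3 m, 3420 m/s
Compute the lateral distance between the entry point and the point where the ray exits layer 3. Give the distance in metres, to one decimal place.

Apply Snell's law at each interface; in layer i the horizontal offset is hᵢ·tan θᵢ.
Layer 1: θ = 9.60°; offset = 15.1·tan 9.60° = 2.554 m.
Layer 2: sin θ = 1899·sin 9.6°/811 = 0.3905, θ = 22.99°; offset = 24.0·tan 22.99° = 10.180 m.
Layer 3: sin θ = 3420·sin 9.6°/811 = 0.7033, θ = 44.69°; offset = 20.3·tan 44.69° = 20.081 m.
Total horizontal offset = 32.815 m.

32.8 m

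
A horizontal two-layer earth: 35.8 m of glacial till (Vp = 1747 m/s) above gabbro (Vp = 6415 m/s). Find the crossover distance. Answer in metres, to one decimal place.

x_cross = 2h·√((V₂+V₁)/(V₂−V₁)).
(V₂+V₁)/(V₂−V₁) = (6415+1747)/(6415−1747) = 1.7485; √ = 1.3223.
x_cross = 2·35.8·1.3223 = 94.68 m.

94.7 m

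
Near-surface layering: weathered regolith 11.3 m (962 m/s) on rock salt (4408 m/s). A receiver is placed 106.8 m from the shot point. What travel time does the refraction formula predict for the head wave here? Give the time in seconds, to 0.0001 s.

0.0472 s

t = x/V₂ + 2h·√(V₂²−V₁²)/(V₁V₂).
√(V₂²−V₁²) = √(4408²−962²) = 4301.7 m/s; delay term = 2·11.3·4301.7/(962·4408) = 0.02293 s.
t = 106.8/4408 + 0.02293 = 0.04716 s.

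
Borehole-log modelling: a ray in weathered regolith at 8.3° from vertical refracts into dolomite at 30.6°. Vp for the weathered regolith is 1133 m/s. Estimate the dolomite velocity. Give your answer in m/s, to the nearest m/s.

3995 m/s

Snell's law: sin 8.3°/V₁ = sin 30.6°/V₂.
V₂ = V₁·sin 30.6°/sin 8.3° = 1133 × 3.5263 = 3995.28 m/s.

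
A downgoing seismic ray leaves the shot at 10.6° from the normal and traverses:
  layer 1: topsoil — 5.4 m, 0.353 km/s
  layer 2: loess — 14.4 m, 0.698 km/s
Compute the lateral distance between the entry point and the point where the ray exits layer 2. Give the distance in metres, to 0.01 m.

Ray parameter p = sin 10.6° / 0.353 km/s = 5.2111e-01 s/km.
Layer 1: θ = 10.60°; offset = 5.4·tan 10.60° = 1.0106 m.
Layer 2: sin θ = p·0.698 = 0.3637 → θ = 21.33°; offset = 14.4·tan 21.33° = 5.6229 m.
Total horizontal offset = 6.6335 m.

6.63 m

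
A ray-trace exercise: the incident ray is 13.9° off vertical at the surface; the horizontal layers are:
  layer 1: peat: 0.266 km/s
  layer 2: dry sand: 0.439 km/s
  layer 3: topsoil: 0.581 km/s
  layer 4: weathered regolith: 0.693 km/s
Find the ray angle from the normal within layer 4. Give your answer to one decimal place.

38.7°

Snell's law across each interface conserves sin θ / V, so sin θ_4 = V_4·sin θ₁/V₁.
sin θ_4 = 0.693 × sin 13.9° / 0.266 = 0.6259.
θ_4 = arcsin 0.6259 = 38.75°.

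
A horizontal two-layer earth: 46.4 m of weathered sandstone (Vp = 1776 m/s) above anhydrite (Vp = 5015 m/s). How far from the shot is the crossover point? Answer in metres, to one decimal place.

x_cross = 2h·√((V₂+V₁)/(V₂−V₁)).
(V₂+V₁)/(V₂−V₁) = (5015+1776)/(5015−1776) = 2.0966; √ = 1.4480.
x_cross = 2·46.4·1.4480 = 134.37 m.

134.4 m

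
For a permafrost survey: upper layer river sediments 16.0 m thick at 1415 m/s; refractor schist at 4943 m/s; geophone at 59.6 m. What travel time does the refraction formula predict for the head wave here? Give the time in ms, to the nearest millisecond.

t = x/V₂ + 2h·√(V₂²−V₁²)/(V₁V₂).
√(V₂²−V₁²) = √(4943²−1415²) = 4736.1 m/s; delay term = 2·16.0·4736.1/(1415·4943) = 0.02167 s.
t = 59.6/4943 + 0.02167 = 0.03373 s.

34 ms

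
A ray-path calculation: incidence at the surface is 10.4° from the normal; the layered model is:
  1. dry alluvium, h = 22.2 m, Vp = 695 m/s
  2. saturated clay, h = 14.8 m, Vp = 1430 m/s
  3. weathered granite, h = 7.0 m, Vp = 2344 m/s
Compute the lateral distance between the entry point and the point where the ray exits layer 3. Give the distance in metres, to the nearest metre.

15 m

Ray parameter p = sin 10.4° / 695 m/s = 2.5974e-04 s/m.
Layer 1: θ = 10.40°; offset = 22.2·tan 10.40° = 4.074 m.
Layer 2: sin θ = p·1430 = 0.3714 → θ = 21.80°; offset = 14.8·tan 21.80° = 5.921 m.
Layer 3: sin θ = p·2344 = 0.6088 → θ = 37.50°; offset = 7.0·tan 37.50° = 5.372 m.
Σ offsets = 15.367 m.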